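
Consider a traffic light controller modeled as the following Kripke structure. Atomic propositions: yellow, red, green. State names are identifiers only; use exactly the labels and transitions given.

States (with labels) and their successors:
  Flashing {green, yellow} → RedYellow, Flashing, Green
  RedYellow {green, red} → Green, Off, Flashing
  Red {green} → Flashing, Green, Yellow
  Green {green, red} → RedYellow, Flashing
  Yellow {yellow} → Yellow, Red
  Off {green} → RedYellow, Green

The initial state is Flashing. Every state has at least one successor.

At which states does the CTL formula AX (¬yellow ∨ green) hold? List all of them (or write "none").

{Flashing, RedYellow, Green, Off}

States satisfying ¬yellow ∨ green: {Flashing, RedYellow, Red, Green, Off}.
States satisfying AX (¬yellow ∨ green): {Flashing, RedYellow, Green, Off}.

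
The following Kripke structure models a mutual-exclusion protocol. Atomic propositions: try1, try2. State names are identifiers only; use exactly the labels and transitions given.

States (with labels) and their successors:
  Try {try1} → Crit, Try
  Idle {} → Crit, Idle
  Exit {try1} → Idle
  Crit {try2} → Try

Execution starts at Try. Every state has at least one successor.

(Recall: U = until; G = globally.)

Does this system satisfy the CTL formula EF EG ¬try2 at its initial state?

Yes

States satisfying EG ¬try2: {Try, Idle, Exit}.
States satisfying EF EG ¬try2: {Try, Idle, Exit, Crit}.
Some path from Try reaches a state where EG ¬try2 holds.
Try ∈ Sat(EF EG ¬try2).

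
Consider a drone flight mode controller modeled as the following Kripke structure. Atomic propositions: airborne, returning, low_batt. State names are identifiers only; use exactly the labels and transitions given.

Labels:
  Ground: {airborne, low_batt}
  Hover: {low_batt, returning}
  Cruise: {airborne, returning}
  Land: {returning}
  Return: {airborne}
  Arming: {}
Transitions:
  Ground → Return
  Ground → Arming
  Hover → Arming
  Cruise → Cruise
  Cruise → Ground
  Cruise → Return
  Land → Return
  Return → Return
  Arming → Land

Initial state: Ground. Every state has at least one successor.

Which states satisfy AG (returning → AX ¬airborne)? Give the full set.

{Return}

States satisfying returning → AX ¬airborne: {Ground, Hover, Return, Arming}.
States satisfying AG (returning → AX ¬airborne): {Return}.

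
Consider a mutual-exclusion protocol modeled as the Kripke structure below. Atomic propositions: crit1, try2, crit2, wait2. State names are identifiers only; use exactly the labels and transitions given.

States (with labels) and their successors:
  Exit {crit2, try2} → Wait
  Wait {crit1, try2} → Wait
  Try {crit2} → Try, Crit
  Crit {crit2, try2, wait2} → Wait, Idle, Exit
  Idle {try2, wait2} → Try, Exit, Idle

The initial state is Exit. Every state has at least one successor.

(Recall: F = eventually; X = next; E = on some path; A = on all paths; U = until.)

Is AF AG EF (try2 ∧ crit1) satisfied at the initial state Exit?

Holds

States satisfying AG EF (try2 ∧ crit1): {Exit, Wait, Try, Crit, Idle}.
States satisfying AF AG EF (try2 ∧ crit1): {Exit, Wait, Try, Crit, Idle}.
Exit ∈ Sat(AF AG EF (try2 ∧ crit1)).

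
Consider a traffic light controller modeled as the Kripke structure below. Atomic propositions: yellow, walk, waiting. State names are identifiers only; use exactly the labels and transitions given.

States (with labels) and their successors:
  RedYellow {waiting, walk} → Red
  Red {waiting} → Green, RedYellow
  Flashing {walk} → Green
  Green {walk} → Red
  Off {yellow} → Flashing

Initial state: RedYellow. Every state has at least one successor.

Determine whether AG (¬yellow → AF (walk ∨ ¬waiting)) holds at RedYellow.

Yes

States satisfying ¬yellow → AF (walk ∨ ¬waiting): {RedYellow, Red, Flashing, Green, Off}.
States satisfying AG (¬yellow → AF (walk ∨ ¬waiting)): {RedYellow, Red, Flashing, Green, Off}.
Every state reachable from RedYellow satisfies ¬yellow → AF (walk ∨ ¬waiting).
RedYellow ∈ Sat(AG (¬yellow → AF (walk ∨ ¬waiting))).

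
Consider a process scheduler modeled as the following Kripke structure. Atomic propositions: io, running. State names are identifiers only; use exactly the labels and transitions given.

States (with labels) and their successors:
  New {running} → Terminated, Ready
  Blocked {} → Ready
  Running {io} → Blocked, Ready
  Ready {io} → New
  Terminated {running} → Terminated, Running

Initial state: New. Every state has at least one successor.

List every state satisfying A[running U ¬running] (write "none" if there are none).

States satisfying running: {New, Terminated}.
States satisfying ¬running: {Blocked, Running, Ready}.
States satisfying A[running U ¬running]: {Blocked, Running, Ready}.

{Blocked, Running, Ready}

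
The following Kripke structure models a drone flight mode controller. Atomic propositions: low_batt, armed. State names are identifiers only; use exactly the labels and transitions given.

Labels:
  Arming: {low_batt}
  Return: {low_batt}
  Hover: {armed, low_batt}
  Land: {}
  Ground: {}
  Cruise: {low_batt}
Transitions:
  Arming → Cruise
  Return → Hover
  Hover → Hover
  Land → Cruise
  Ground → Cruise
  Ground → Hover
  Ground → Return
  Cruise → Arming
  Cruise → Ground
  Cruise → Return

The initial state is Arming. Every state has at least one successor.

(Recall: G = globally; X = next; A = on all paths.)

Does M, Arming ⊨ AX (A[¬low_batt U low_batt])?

States satisfying A[¬low_batt U low_batt]: {Arming, Return, Hover, Land, Ground, Cruise}.
States satisfying AX (A[¬low_batt U low_batt]): {Arming, Return, Hover, Land, Ground, Cruise}.
Arming ∈ Sat(AX (A[¬low_batt U low_batt])).

Satisfied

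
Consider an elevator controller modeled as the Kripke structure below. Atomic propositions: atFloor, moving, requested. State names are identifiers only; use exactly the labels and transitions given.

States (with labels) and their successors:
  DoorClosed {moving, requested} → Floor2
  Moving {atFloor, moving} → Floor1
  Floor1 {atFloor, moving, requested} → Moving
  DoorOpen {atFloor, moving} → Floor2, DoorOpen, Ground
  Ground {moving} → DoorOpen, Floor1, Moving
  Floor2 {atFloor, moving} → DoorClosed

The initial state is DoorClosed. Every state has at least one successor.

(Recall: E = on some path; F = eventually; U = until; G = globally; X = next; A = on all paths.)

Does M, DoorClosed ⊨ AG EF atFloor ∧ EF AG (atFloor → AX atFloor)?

States satisfying EF atFloor: {DoorClosed, Moving, Floor1, DoorOpen, Ground, Floor2}.
States satisfying AG EF atFloor: {DoorClosed, Moving, Floor1, DoorOpen, Ground, Floor2}.
States satisfying AG (atFloor → AX atFloor): {Moving, Floor1}.
States satisfying EF AG (atFloor → AX atFloor): {Moving, Floor1, DoorOpen, Ground}.
States satisfying AG EF atFloor ∧ EF AG (atFloor → AX atFloor): {Moving, Floor1, DoorOpen, Ground}.
DoorClosed ∉ Sat(AG EF atFloor ∧ EF AG (atFloor → AX atFloor)).

Violated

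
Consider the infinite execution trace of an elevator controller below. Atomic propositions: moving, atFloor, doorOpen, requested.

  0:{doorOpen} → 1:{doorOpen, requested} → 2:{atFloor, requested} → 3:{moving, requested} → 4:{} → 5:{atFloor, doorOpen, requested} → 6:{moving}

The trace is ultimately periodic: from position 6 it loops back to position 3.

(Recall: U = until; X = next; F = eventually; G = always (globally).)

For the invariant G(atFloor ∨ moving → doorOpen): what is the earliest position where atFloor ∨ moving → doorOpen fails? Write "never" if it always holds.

2

Check atFloor ∨ moving → doorOpen at each position in order: 0 ✓, 1 ✓.
At position 2 the labels are {atFloor, requested}, so atFloor ∨ moving → doorOpen is false there. This is the first violation.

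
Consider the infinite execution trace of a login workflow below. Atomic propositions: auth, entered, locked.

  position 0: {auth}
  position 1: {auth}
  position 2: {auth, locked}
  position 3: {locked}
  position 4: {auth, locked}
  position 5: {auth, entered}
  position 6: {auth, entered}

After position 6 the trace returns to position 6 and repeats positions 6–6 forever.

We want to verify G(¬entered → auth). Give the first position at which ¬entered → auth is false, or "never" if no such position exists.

3

Check ¬entered → auth at each position in order: 0 ✓, 1 ✓, 2 ✓.
At position 3 the labels are {locked}, so ¬entered → auth is false there. This is the first violation.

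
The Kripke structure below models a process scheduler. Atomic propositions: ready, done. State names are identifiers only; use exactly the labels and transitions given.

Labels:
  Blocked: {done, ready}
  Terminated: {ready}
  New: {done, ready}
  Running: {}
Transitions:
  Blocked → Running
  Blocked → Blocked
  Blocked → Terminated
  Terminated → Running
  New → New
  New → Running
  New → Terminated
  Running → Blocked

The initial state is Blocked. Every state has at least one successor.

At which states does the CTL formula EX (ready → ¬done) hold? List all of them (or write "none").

States satisfying ready → ¬done: {Terminated, Running}.
States satisfying EX (ready → ¬done): {Blocked, Terminated, New}.

{Blocked, Terminated, New}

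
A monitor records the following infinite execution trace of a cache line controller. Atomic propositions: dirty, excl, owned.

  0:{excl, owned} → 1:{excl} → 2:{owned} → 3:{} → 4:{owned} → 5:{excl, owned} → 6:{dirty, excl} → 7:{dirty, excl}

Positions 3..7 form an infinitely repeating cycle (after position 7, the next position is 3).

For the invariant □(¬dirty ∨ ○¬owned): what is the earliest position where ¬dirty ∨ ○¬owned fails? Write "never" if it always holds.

¬dirty ∨ ○¬owned holds at every position 0..7, and those are all the positions the trace ever visits, so the invariant □(¬dirty ∨ ○¬owned) is never violated.

never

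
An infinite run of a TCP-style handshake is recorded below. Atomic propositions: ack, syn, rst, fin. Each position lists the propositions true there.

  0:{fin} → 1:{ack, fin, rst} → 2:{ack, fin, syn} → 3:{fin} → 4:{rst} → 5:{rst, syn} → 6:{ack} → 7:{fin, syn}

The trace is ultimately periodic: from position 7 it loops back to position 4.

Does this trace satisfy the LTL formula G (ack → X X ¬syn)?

ack → X X ¬syn holds at every position 0..7, and those are all positions ever visited, so G (ack → X X ¬syn) holds.
Positions where ack holds: 1, 2, 6.
Check X X ¬syn at each: 1→ok, 2→ok, 6→ok.

Yes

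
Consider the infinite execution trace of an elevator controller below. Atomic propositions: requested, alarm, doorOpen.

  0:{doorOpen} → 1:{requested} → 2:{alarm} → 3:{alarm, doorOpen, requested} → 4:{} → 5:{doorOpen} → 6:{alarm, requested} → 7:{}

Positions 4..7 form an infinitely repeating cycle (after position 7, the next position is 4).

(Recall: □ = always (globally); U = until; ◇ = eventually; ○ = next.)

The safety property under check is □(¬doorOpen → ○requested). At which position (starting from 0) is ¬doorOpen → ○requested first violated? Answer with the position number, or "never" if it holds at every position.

Check ¬doorOpen → ○requested at each position in order: 0 ✓.
At position 1 the labels are {requested} and the next position 2 has {alarm}, so ¬doorOpen → ○requested is false there. This is the first violation.

1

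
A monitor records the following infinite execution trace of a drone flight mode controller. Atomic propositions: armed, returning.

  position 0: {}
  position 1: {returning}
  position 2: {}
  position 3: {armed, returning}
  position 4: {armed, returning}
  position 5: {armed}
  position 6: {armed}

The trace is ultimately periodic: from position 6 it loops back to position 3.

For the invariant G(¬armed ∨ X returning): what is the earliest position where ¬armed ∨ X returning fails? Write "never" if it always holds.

Check ¬armed ∨ X returning at each position in order: 0 ✓, 1 ✓, 2 ✓, 3 ✓.
At position 4 the labels are {armed, returning} and the next position 5 has {armed}, so ¬armed ∨ X returning is false there. This is the first violation.

4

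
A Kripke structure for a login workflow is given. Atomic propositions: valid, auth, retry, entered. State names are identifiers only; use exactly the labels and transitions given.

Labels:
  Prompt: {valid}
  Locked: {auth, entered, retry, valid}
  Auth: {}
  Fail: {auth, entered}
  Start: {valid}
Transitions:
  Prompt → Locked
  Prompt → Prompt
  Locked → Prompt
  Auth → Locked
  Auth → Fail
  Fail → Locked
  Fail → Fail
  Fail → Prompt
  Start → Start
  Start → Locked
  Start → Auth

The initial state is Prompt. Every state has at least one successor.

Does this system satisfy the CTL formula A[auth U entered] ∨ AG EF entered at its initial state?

States satisfying auth: {Locked, Fail}.
States satisfying entered: {Locked, Fail}.
States satisfying A[auth U entered]: {Locked, Fail}.
States satisfying EF entered: {Prompt, Locked, Auth, Fail, Start}.
States satisfying AG EF entered: {Prompt, Locked, Auth, Fail, Start}.
States satisfying A[auth U entered] ∨ AG EF entered: {Prompt, Locked, Auth, Fail, Start}.
Prompt ∈ Sat(A[auth U entered] ∨ AG EF entered).

Yes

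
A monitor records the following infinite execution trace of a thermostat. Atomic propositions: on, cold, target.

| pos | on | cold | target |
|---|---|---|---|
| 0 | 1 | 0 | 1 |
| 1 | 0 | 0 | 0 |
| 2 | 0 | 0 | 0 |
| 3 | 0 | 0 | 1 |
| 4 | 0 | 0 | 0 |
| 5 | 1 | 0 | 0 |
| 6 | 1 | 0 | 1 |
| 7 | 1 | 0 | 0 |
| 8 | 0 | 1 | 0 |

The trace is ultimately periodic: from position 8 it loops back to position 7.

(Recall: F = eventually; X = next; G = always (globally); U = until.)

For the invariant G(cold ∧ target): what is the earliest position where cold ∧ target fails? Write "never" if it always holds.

At position 0 the labels are {on, target}, so cold ∧ target is false there. This is the first violation.

0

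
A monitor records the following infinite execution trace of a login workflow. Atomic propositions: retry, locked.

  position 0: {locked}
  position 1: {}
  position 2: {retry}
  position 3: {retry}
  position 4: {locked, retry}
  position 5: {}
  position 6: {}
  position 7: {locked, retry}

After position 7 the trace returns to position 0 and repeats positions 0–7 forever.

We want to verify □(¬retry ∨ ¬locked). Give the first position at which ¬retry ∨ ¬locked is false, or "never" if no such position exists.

Check ¬retry ∨ ¬locked at each position in order: 0 ✓, 1 ✓, 2 ✓, 3 ✓.
At position 4 the labels are {locked, retry}, so ¬retry ∨ ¬locked is false there. This is the first violation.

4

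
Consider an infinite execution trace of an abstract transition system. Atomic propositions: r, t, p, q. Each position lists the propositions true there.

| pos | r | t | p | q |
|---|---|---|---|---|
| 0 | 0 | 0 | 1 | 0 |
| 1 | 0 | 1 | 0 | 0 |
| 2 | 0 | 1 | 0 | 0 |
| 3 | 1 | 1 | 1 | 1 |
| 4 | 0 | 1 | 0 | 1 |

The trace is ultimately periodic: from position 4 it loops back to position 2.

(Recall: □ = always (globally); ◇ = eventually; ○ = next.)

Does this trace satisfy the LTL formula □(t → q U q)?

t → q U q must hold at every position from 0 onward. It fails at position 1, so □(t → q U q) is false.
Positions where t holds: 1, 2, 3, 4.
Check q U q at each: 1→fails, 2→fails, 3→ok, 4→ok.

No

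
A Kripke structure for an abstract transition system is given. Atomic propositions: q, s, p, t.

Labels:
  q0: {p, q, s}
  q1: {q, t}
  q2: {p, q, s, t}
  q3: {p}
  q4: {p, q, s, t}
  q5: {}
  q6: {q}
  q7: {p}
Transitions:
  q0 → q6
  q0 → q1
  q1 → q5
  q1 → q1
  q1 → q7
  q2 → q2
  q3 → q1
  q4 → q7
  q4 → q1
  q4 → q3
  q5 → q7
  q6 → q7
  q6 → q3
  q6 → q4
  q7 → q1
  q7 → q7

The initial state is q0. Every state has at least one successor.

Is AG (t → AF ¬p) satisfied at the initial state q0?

States satisfying t → AF ¬p: {q0, q1, q3, q5, q6, q7}.
States satisfying AG (t → AF ¬p): {q1, q3, q5, q7}.
q4 is reachable from q0 and violates t → AF ¬p, so AG fails at q0.
q0 ∉ Sat(AG (t → AF ¬p)).

No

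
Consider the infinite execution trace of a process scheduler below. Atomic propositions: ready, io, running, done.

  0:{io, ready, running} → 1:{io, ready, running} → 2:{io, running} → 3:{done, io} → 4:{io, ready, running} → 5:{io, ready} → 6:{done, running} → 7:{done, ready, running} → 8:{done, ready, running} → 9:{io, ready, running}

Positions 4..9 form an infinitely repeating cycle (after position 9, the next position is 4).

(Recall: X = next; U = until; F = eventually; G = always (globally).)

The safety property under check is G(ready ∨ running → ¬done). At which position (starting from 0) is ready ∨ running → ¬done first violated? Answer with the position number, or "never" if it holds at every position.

Check ready ∨ running → ¬done at each position in order: 0 ✓, 1 ✓, 2 ✓, 3 ✓, 4 ✓, 5 ✓.
At position 6 the labels are {done, running}, so ready ∨ running → ¬done is false there. This is the first violation.

6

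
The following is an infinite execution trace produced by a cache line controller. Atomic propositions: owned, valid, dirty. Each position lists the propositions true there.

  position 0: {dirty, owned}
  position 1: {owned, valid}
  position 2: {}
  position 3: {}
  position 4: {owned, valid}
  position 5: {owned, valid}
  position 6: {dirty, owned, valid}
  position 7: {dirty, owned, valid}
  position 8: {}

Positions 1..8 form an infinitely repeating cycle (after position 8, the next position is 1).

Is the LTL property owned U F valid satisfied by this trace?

Walking from position 0: F valid first holds at position 0, and owned holds at every earlier position along the way, so owned U F valid holds.

Holds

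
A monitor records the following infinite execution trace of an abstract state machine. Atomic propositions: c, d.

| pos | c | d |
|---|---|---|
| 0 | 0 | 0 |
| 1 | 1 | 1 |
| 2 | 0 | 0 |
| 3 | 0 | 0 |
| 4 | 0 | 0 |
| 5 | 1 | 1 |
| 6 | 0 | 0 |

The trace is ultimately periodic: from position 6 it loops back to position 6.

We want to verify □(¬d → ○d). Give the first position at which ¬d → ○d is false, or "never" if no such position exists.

2

Check ¬d → ○d at each position in order: 0 ✓, 1 ✓.
At position 2 the labels are {} and the next position 3 has {}, so ¬d → ○d is false there. This is the first violation.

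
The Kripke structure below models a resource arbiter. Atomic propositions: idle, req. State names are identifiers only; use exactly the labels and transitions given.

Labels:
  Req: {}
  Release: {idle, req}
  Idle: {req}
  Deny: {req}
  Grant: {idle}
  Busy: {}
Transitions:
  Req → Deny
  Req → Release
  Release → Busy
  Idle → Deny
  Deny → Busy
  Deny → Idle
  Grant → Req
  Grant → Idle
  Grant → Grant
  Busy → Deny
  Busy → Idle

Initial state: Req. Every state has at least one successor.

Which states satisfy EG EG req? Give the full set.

States satisfying EG req: {Idle, Deny}.
States satisfying EG EG req: {Idle, Deny}.

{Idle, Deny}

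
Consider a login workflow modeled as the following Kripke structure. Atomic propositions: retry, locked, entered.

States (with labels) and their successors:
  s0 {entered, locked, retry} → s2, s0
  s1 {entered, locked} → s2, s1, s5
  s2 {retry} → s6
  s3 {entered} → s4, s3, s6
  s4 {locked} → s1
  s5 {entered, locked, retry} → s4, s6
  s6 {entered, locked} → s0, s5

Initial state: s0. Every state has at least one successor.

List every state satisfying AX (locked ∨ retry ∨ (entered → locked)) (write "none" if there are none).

States satisfying locked ∨ retry ∨ (entered → locked): {s0, s1, s2, s4, s5, s6}.
States satisfying AX (locked ∨ retry ∨ (entered → locked)): {s0, s1, s2, s4, s5, s6}.

{s0, s1, s2, s4, s5, s6}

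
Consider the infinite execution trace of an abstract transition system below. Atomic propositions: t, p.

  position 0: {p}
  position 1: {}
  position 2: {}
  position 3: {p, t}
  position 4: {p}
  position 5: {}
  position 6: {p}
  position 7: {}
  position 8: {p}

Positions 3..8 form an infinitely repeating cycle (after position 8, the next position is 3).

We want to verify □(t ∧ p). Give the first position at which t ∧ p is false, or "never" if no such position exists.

At position 0 the labels are {p}, so t ∧ p is false there. This is the first violation.

0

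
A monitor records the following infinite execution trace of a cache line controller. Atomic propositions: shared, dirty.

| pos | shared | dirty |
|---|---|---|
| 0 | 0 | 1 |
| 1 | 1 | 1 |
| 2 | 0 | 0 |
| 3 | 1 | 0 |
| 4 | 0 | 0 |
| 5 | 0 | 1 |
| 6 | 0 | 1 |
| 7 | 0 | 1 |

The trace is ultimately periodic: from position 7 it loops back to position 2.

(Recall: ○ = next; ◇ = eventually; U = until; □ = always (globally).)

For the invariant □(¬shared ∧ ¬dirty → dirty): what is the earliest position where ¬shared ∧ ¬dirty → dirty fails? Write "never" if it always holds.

Check ¬shared ∧ ¬dirty → dirty at each position in order: 0 ✓, 1 ✓.
At position 2 the labels are {}, so ¬shared ∧ ¬dirty → dirty is false there. This is the first violation.

2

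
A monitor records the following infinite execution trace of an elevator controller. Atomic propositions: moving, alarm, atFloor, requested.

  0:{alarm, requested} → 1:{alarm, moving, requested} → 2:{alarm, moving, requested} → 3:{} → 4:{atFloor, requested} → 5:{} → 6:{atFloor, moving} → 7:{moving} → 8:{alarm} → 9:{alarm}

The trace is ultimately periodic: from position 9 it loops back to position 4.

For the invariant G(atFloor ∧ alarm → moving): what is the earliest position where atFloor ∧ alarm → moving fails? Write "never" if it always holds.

atFloor ∧ alarm → moving holds at every position 0..9, and those are all the positions the trace ever visits, so the invariant G(atFloor ∧ alarm → moving) is never violated.

never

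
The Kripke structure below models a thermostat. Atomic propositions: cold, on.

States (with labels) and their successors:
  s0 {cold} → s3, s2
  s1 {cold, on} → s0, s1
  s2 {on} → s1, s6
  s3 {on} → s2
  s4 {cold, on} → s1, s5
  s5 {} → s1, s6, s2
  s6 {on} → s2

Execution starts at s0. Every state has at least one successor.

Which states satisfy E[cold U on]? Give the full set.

{s0, s1, s2, s3, s4, s6}

States satisfying cold: {s0, s1, s4}.
States satisfying on: {s1, s2, s3, s4, s6}.
States satisfying E[cold U on]: {s0, s1, s2, s3, s4, s6}.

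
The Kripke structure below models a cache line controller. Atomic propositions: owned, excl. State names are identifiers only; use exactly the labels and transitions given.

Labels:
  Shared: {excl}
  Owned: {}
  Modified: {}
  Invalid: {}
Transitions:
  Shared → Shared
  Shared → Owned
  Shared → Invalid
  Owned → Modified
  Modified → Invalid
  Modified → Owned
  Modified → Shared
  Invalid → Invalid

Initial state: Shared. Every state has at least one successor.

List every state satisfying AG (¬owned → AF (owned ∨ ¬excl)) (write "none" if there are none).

{Invalid}

States satisfying ¬owned → AF (owned ∨ ¬excl): {Owned, Modified, Invalid}.
States satisfying AG (¬owned → AF (owned ∨ ¬excl)): {Invalid}.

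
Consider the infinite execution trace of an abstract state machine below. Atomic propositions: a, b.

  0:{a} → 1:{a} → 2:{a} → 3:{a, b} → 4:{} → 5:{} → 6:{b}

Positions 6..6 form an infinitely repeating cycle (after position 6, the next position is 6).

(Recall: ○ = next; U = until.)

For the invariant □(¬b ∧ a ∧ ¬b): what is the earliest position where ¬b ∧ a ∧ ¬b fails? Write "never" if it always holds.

Check ¬b ∧ a ∧ ¬b at each position in order: 0 ✓, 1 ✓, 2 ✓.
At position 3 the labels are {a, b}, so ¬b ∧ a ∧ ¬b is false there. This is the first violation.

3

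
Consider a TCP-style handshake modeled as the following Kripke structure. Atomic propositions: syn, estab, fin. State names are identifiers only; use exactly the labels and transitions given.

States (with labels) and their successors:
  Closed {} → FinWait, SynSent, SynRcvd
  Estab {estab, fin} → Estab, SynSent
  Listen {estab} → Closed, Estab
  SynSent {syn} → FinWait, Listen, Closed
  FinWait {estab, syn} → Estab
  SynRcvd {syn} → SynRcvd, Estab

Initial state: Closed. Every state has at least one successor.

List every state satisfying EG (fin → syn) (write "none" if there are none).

States satisfying fin → syn: {Closed, Listen, SynSent, FinWait, SynRcvd}.
States satisfying EG (fin → syn): {Closed, Listen, SynSent, SynRcvd}.

{Closed, Listen, SynSent, SynRcvd}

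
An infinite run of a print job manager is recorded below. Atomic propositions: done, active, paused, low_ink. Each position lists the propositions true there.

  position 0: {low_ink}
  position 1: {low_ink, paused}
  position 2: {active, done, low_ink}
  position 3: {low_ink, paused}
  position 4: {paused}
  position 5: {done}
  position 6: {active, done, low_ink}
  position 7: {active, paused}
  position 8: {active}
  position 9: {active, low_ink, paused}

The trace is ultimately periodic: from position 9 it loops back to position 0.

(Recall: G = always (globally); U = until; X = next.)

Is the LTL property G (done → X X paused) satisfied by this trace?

done → X X paused must hold at every position from 0 onward. It fails at position 6, so G (done → X X paused) is false.
Positions where done holds: 2, 5, 6.
Check X X paused at each: 2→ok, 5→ok, 6→fails.

No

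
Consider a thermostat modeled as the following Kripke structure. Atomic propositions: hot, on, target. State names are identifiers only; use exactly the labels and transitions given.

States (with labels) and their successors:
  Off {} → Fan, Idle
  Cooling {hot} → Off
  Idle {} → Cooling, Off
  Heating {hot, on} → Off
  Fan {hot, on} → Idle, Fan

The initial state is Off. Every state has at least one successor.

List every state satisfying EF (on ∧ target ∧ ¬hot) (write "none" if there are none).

States satisfying on ∧ target ∧ ¬hot: ∅.
States satisfying EF (on ∧ target ∧ ¬hot): ∅.

none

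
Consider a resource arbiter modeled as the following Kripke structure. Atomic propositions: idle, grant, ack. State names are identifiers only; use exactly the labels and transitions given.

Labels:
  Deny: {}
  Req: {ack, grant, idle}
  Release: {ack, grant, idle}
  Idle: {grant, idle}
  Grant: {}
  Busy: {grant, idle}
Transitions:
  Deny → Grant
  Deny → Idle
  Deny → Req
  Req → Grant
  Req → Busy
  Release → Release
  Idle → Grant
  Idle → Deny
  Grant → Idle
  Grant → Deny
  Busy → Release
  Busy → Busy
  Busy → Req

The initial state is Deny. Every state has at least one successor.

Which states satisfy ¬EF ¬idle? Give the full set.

States satisfying ¬idle: {Deny, Grant}.
States satisfying EF ¬idle: {Deny, Req, Idle, Grant, Busy}.
States satisfying ¬EF ¬idle: {Release}.

{Release}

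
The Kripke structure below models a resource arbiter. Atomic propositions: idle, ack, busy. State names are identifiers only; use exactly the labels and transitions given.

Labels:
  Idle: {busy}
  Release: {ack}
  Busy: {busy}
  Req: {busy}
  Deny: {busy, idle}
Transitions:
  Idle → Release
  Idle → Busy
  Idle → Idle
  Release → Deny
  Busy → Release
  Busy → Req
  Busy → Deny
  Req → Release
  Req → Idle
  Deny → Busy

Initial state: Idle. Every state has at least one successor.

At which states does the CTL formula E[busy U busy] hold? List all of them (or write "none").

States satisfying busy: {Idle, Busy, Req, Deny}.
States satisfying E[busy U busy]: {Idle, Busy, Req, Deny}.

{Idle, Busy, Req, Deny}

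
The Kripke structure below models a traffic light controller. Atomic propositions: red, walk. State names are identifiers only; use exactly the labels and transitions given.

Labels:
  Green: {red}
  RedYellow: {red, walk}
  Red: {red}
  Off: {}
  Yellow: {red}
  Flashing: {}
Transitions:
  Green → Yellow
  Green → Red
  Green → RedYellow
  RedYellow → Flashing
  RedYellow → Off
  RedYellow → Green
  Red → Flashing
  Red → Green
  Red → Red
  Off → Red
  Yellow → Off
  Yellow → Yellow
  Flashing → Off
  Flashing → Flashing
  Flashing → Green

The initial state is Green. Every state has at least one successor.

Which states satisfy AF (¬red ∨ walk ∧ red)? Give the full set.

{RedYellow, Off, Flashing}

States satisfying ¬red ∨ walk ∧ red: {RedYellow, Off, Flashing}.
States satisfying AF (¬red ∨ walk ∧ red): {RedYellow, Off, Flashing}.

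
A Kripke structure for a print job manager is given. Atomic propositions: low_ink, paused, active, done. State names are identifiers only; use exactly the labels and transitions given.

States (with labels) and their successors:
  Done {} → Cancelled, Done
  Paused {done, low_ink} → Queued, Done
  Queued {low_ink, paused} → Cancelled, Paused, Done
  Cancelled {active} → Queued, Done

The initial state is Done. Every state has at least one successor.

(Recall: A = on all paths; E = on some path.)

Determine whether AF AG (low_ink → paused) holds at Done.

States satisfying AG (low_ink → paused): ∅.
States satisfying AF AG (low_ink → paused): ∅.
There is a path from Done along which AG (low_ink → paused) never holds.
Done ∉ Sat(AF AG (low_ink → paused)).

No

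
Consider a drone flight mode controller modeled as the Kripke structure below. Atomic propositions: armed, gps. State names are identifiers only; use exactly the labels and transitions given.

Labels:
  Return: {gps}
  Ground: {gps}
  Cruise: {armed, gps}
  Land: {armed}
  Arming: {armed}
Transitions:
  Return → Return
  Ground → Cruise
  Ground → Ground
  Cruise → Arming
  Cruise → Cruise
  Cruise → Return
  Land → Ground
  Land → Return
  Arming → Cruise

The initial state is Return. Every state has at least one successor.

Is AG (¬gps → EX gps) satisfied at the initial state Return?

Holds

States satisfying ¬gps → EX gps: {Return, Ground, Cruise, Land, Arming}.
States satisfying AG (¬gps → EX gps): {Return, Ground, Cruise, Land, Arming}.
Every state reachable from Return satisfies ¬gps → EX gps.
Return ∈ Sat(AG (¬gps → EX gps)).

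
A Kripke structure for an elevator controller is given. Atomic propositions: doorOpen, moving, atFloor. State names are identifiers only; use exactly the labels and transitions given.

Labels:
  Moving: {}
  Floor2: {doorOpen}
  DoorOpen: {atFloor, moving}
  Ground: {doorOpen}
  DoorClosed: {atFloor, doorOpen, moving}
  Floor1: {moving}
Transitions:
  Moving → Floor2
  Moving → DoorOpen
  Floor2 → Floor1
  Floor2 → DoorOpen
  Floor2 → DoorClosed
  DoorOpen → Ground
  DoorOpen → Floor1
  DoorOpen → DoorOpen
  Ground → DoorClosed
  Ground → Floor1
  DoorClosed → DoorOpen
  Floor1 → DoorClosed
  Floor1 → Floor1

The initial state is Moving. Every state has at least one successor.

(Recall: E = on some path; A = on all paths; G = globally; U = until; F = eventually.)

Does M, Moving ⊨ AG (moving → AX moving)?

Violated

States satisfying moving → AX moving: {Moving, Floor2, Ground, DoorClosed, Floor1}.
States satisfying AG (moving → AX moving): ∅.
DoorOpen is reachable from Moving and violates moving → AX moving, so AG fails at Moving.
Moving ∉ Sat(AG (moving → AX moving)).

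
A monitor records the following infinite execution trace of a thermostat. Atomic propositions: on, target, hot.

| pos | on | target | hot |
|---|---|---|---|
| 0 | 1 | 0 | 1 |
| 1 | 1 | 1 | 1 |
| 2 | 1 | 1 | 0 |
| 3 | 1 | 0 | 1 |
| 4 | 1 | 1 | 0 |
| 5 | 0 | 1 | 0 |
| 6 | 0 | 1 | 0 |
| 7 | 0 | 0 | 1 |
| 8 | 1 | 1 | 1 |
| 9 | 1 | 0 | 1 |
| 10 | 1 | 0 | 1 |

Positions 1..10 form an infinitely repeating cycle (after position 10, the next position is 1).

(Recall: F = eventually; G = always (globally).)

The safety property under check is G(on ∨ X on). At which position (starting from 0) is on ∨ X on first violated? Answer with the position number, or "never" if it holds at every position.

5

Check on ∨ X on at each position in order: 0 ✓, 1 ✓, 2 ✓, 3 ✓, 4 ✓.
At position 5 the labels are {target} and the next position 6 has {target}, so on ∨ X on is false there. This is the first violation.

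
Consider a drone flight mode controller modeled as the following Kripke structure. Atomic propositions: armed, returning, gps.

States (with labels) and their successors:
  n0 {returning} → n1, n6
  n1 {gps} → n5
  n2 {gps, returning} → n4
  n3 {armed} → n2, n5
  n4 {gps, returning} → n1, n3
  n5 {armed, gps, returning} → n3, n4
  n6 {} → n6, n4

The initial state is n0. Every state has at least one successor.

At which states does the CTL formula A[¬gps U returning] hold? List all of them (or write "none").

States satisfying ¬gps: {n0, n3, n6}.
States satisfying returning: {n0, n2, n4, n5}.
States satisfying A[¬gps U returning]: {n0, n2, n3, n4, n5}.

{n0, n2, n3, n4, n5}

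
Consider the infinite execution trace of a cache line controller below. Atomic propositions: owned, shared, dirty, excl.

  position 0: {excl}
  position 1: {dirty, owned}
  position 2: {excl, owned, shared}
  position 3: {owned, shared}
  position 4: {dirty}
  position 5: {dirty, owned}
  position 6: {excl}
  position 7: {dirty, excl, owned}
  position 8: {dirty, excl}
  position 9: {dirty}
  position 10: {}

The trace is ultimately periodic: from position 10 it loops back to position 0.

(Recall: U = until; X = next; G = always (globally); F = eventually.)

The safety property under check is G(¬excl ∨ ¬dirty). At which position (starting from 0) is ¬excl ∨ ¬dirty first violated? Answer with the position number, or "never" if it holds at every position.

7

Check ¬excl ∨ ¬dirty at each position in order: 0 ✓, 1 ✓, 2 ✓, 3 ✓, 4 ✓, 5 ✓, 6 ✓.
At position 7 the labels are {dirty, excl, owned}, so ¬excl ∨ ¬dirty is false there. This is the first violation.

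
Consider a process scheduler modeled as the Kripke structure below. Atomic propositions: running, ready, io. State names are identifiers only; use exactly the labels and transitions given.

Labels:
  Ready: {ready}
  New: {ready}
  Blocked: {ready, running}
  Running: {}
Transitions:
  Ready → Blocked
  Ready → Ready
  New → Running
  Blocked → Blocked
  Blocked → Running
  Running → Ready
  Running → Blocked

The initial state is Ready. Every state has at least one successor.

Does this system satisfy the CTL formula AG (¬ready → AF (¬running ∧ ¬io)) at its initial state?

States satisfying ¬ready → AF (¬running ∧ ¬io): {Ready, New, Blocked, Running}.
States satisfying AG (¬ready → AF (¬running ∧ ¬io)): {Ready, New, Blocked, Running}.
Every state reachable from Ready satisfies ¬ready → AF (¬running ∧ ¬io).
Ready ∈ Sat(AG (¬ready → AF (¬running ∧ ¬io))).

Holds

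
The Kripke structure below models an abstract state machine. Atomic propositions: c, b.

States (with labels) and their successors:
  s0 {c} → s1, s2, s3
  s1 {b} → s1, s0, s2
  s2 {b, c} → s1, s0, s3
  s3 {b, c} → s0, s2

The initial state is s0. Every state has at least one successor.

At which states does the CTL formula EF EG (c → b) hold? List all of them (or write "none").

States satisfying EG (c → b): {s1, s2, s3}.
States satisfying EF EG (c → b): {s0, s1, s2, s3}.

{s0, s1, s2, s3}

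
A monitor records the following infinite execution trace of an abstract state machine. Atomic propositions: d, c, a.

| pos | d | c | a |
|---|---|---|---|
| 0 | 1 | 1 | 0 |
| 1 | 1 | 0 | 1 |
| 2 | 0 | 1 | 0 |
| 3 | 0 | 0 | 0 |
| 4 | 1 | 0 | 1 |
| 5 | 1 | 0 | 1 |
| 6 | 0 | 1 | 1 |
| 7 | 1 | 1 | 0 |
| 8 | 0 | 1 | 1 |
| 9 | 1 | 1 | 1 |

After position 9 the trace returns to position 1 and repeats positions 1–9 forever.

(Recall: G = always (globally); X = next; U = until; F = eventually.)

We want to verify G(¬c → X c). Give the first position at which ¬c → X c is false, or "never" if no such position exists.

Check ¬c → X c at each position in order: 0 ✓, 1 ✓, 2 ✓.
At position 3 the labels are {} and the next position 4 has {a, d}, so ¬c → X c is false there. This is the first violation.

3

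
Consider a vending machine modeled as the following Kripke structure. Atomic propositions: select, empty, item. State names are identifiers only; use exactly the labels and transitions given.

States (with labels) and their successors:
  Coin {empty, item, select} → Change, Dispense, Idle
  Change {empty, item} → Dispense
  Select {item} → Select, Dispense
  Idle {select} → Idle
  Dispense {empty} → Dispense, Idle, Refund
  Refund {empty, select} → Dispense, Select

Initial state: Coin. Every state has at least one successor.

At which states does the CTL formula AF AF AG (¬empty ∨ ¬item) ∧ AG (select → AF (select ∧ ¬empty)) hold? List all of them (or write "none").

{Idle}

States satisfying AF AG (¬empty ∨ ¬item): {Coin, Change, Select, Idle, Dispense, Refund}.
States satisfying AF AF AG (¬empty ∨ ¬item): {Coin, Change, Select, Idle, Dispense, Refund}.
States satisfying select → AF (select ∧ ¬empty): {Change, Select, Idle, Dispense}.
States satisfying AG (select → AF (select ∧ ¬empty)): {Idle}.
States satisfying AF AF AG (¬empty ∨ ¬item) ∧ AG (select → AF (select ∧ ¬empty)): {Idle}.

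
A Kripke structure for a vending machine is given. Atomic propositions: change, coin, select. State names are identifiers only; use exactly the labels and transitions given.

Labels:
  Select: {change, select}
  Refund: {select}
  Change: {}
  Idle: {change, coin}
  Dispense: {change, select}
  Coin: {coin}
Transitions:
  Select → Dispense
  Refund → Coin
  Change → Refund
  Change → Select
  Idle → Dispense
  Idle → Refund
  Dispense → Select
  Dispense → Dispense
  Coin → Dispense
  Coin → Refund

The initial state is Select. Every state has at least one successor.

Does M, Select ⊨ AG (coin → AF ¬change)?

States satisfying coin → AF ¬change: {Select, Refund, Change, Dispense, Coin}.
States satisfying AG (coin → AF ¬change): {Select, Refund, Change, Dispense, Coin}.
Every state reachable from Select satisfies coin → AF ¬change.
Select ∈ Sat(AG (coin → AF ¬change)).

Holds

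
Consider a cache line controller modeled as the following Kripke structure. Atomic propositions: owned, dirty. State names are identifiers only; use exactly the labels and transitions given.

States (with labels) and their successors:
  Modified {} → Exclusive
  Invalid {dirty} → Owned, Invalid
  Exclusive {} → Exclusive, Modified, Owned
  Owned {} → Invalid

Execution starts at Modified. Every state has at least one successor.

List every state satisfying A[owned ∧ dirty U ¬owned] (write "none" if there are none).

{Modified, Invalid, Exclusive, Owned}

States satisfying owned ∧ dirty: ∅.
States satisfying ¬owned: {Modified, Invalid, Exclusive, Owned}.
States satisfying A[owned ∧ dirty U ¬owned]: {Modified, Invalid, Exclusive, Owned}.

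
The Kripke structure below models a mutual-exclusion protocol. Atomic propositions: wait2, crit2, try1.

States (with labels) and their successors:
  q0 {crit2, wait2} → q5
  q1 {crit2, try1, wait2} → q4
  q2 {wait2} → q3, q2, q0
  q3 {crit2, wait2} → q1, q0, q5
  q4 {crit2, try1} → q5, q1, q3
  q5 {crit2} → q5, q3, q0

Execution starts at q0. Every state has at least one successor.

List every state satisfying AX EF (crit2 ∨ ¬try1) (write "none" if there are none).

{q0, q1, q2, q3, q4, q5}

States satisfying EF (crit2 ∨ ¬try1): {q0, q1, q2, q3, q4, q5}.
States satisfying AX EF (crit2 ∨ ¬try1): {q0, q1, q2, q3, q4, q5}.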